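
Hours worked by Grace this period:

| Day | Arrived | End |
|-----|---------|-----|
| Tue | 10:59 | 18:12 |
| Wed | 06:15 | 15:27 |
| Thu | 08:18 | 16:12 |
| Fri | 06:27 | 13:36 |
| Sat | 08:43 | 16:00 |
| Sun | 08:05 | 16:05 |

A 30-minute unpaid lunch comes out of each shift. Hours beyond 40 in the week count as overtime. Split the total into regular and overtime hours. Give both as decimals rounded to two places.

Tue: 10:59–18:12 = 7 h 13 min; less 30 min break → 6 h 43 min
Wed: 06:15–15:27 = 9 h 12 min; less 30 min break → 8 h 42 min
Thu: 08:18–16:12 = 7 h 54 min; less 30 min break → 7 h 24 min
Fri: 06:27–13:36 = 7 h 9 min; less 30 min break → 6 h 39 min
Sat: 08:43–16:00 = 7 h 17 min; less 30 min break → 6 h 47 min
Sun: 08:05–16:05 = 8 h 0 min; less 30 min break → 7 h 30 min
Total worked: 43 h 45 min = 43.75 h.
Threshold 40 h → overtime 3 h 45 min, regular 40 h 0 min.

Regular 40.00 hours, overtime 3.75 hours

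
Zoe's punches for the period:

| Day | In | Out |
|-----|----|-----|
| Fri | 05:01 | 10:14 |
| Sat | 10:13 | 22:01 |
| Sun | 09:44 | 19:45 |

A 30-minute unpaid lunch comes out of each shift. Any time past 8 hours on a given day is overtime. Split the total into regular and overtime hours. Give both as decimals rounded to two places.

Regular 20.72 hours, overtime 4.82 hours

Fri: 05:01–10:14 = 5 h 13 min; less 30 min break → 4 h 43 min
Sat: 10:13–22:01 = 11 h 48 min; less 30 min break → 11 h 18 min
Sun: 09:44–19:45 = 10 h 1 min; less 30 min break → 9 h 31 min
Fri reg 4 h 43 min / OT 0 h 0 min; Sat reg 8 h 0 min / OT 3 h 18 min; Sun reg 8 h 0 min / OT 1 h 31 min.
Totals: regular 20 h 43 min, overtime 4 h 49 min.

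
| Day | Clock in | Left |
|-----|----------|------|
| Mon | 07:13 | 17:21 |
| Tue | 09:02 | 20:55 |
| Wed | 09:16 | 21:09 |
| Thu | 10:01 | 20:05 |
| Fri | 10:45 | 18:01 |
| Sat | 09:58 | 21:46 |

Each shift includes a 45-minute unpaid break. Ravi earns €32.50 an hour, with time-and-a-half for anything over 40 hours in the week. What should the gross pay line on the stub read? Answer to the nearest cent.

Mon: 07:13–17:21 = 10 h 8 min; less 45 min break → 9 h 23 min
Tue: 09:02–20:55 = 11 h 53 min; less 45 min break → 11 h 8 min
Wed: 09:16–21:09 = 11 h 53 min; less 45 min break → 11 h 8 min
Thu: 10:01–20:05 = 10 h 4 min; less 45 min break → 9 h 19 min
Fri: 10:45–18:01 = 7 h 16 min; less 45 min break → 6 h 31 min
Sat: 09:58–21:46 = 11 h 48 min; less 45 min break → 11 h 3 min
Total worked: 58 h 32 min = 3512 min.
Regular 40 h 0 min = 2400 min at €32.50/h; overtime 18 h 32 min = 1112 min at €48.75/h.
Pay = (2400 × €32.50 + 1112 × €48.75) ÷ 60 = €2203.50.

€2203.50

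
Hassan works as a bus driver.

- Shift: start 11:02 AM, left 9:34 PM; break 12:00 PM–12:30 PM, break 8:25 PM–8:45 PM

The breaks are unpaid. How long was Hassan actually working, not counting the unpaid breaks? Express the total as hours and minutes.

9 h 42 min

Shift: 11:02 AM–9:34 PM = 10 h 32 min; less 50 min break → 9 h 42 min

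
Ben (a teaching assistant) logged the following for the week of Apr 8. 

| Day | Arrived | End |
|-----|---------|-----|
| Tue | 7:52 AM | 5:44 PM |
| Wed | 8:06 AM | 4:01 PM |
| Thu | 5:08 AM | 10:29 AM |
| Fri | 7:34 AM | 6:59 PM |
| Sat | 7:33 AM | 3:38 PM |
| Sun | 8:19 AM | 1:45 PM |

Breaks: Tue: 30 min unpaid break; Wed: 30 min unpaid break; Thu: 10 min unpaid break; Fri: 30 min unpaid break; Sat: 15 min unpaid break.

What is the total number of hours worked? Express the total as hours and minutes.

46 h 9 min

Tue: 7:52 AM–5:44 PM = 9 h 52 min; less 30 min break → 9 h 22 min
Wed: 8:06 AM–4:01 PM = 7 h 55 min; less 30 min break → 7 h 25 min
Thu: 5:08 AM–10:29 AM = 5 h 21 min; less 10 min break → 5 h 11 min
Fri: 7:34 AM–6:59 PM = 11 h 25 min; less 30 min break → 10 h 55 min
Sat: 7:33 AM–3:38 PM = 8 h 5 min; less 15 min break → 7 h 50 min
Sun: 8:19 AM–1:45 PM = 5 h 26 min
Total: 9 h 22 min + 7 h 25 min + 5 h 11 min + 10 h 55 min + 7 h 50 min + 5 h 26 min = 46 h 9 min.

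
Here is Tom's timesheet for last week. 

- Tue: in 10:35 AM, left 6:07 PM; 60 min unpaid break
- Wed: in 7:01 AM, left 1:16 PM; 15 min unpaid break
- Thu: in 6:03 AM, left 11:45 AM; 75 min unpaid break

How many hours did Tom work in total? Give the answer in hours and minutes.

Tue: 10:35 AM–6:07 PM = 7 h 32 min; less 60 min break → 6 h 32 min
Wed: 7:01 AM–1:16 PM = 6 h 15 min; less 15 min break → 6 h 0 min
Thu: 6:03 AM–11:45 AM = 5 h 42 min; less 75 min break → 4 h 27 min
Total: 6 h 32 min + 6 h 0 min + 4 h 27 min = 16 h 59 min.

16 h 59 min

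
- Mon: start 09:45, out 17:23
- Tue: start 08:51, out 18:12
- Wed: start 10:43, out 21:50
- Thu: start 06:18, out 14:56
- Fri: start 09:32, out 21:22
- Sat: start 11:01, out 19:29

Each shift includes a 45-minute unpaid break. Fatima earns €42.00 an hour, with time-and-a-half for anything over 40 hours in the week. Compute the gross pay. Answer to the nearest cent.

€2469.60

Mon: 09:45–17:23 = 7 h 38 min; less 45 min break → 6 h 53 min
Tue: 08:51–18:12 = 9 h 21 min; less 45 min break → 8 h 36 min
Wed: 10:43–21:50 = 11 h 7 min; less 45 min break → 10 h 22 min
Thu: 06:18–14:56 = 8 h 38 min; less 45 min break → 7 h 53 min
Fri: 09:32–21:22 = 11 h 50 min; less 45 min break → 11 h 5 min
Sat: 11:01–19:29 = 8 h 28 min; less 45 min break → 7 h 43 min
Total worked: 52 h 32 min = 3152 min.
Regular 40 h 0 min = 2400 min at €42.00/h; overtime 12 h 32 min = 752 min at €63.00/h.
Pay = (2400 × €42.00 + 752 × €63.00) ÷ 60 = €2469.60.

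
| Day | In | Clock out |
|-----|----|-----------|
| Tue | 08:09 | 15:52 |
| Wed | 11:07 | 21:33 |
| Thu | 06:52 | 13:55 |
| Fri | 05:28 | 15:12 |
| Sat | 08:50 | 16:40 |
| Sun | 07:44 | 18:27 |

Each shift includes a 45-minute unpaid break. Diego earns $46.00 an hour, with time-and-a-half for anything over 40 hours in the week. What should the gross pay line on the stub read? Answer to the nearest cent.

$2459.85

Tue: 08:09–15:52 = 7 h 43 min; less 45 min break → 6 h 58 min
Wed: 11:07–21:33 = 10 h 26 min; less 45 min break → 9 h 41 min
Thu: 06:52–13:55 = 7 h 3 min; less 45 min break → 6 h 18 min
Fri: 05:28–15:12 = 9 h 44 min; less 45 min break → 8 h 59 min
Sat: 08:50–16:40 = 7 h 50 min; less 45 min break → 7 h 5 min
Sun: 07:44–18:27 = 10 h 43 min; less 45 min break → 9 h 58 min
Total worked: 48 h 59 min = 2939 min.
Regular 40 h 0 min = 2400 min at $46.00/h; overtime 8 h 59 min = 539 min at $69.00/h.
Pay = (2400 × $46.00 + 539 × $69.00) ÷ 60 = $2459.85.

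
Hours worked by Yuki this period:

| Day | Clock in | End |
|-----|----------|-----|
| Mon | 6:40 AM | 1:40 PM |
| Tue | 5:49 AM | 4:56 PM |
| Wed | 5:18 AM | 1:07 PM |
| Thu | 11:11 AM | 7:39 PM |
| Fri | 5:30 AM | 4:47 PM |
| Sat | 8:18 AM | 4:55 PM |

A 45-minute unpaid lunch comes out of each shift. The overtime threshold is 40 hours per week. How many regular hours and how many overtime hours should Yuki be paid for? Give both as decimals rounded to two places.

Regular 40.00 hours, overtime 9.80 hours

Mon: 6:40 AM–1:40 PM = 7 h 0 min; less 45 min break → 6 h 15 min
Tue: 5:49 AM–4:56 PM = 11 h 7 min; less 45 min break → 10 h 22 min
Wed: 5:18 AM–1:07 PM = 7 h 49 min; less 45 min break → 7 h 4 min
Thu: 11:11 AM–7:39 PM = 8 h 28 min; less 45 min break → 7 h 43 min
Fri: 5:30 AM–4:47 PM = 11 h 17 min; less 45 min break → 10 h 32 min
Sat: 8:18 AM–4:55 PM = 8 h 37 min; less 45 min break → 7 h 52 min
Total worked: 49 h 48 min = 49.80 h.
Threshold 40 h → overtime 9 h 48 min, regular 40 h 0 min.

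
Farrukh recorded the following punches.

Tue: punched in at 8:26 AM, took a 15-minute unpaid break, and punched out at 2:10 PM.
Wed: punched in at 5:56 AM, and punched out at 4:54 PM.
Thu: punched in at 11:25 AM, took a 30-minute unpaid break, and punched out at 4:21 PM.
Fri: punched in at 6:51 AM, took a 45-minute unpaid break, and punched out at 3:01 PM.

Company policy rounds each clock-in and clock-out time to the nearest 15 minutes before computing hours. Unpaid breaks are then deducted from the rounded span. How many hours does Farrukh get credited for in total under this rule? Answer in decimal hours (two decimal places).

Tue: in 8:26 AM→8:30 AM, out 2:10 PM→2:15 PM; 5 h 45 min − 15 min = 5 h 30 min
Wed: in 5:56 AM→6:00 AM, out 4:54 PM→5:00 PM; 11 h 0 min
Thu: in 11:25 AM→11:30 AM, out 4:21 PM→4:15 PM; 4 h 45 min − 30 min = 4 h 15 min
Fri: in 6:51 AM→6:45 AM, out 3:01 PM→3:00 PM; 8 h 15 min − 45 min = 7 h 30 min
Total credited: 28 h 15 min.

28.25 hours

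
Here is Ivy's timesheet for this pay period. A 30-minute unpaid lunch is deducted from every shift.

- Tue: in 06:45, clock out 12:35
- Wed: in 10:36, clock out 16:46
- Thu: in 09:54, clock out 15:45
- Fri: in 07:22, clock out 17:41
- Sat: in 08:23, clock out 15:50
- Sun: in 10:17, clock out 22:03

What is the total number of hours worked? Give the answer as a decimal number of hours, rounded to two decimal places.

44.38 hours

Tue: 06:45–12:35 = 5 h 50 min; less 30 min break → 5 h 20 min
Wed: 10:36–16:46 = 6 h 10 min; less 30 min break → 5 h 40 min
Thu: 09:54–15:45 = 5 h 51 min; less 30 min break → 5 h 21 min
Fri: 07:22–17:41 = 10 h 19 min; less 30 min break → 9 h 49 min
Sat: 08:23–15:50 = 7 h 27 min; less 30 min break → 6 h 57 min
Sun: 10:17–22:03 = 11 h 46 min; less 30 min break → 11 h 16 min
Total: 5 h 20 min + 5 h 40 min + 5 h 21 min + 9 h 49 min + 6 h 57 min + 11 h 16 min = 44 h 23 min.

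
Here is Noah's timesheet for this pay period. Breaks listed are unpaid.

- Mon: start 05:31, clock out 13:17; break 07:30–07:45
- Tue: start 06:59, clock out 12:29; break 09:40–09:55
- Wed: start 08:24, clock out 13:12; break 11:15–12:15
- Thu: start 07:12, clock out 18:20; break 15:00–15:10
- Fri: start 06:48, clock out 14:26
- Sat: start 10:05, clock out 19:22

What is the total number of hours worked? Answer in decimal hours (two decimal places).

44.45 hours

Mon: 05:31–13:17 = 7 h 46 min; less 15 min break → 7 h 31 min
Tue: 06:59–12:29 = 5 h 30 min; less 15 min break → 5 h 15 min
Wed: 08:24–13:12 = 4 h 48 min; less 60 min break → 3 h 48 min
Thu: 07:12–18:20 = 11 h 8 min; less 10 min break → 10 h 58 min
Fri: 06:48–14:26 = 7 h 38 min
Sat: 10:05–19:22 = 9 h 17 min
Total: 7 h 31 min + 5 h 15 min + 3 h 48 min + 10 h 58 min + 7 h 38 min + 9 h 17 min = 44 h 27 min.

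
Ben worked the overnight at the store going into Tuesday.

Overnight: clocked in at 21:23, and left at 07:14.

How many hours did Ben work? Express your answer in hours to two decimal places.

9.85 hours

Overnight: 21:23 → midnight = 2 h 37 min; midnight → 07:14 = 7 h 14 min; span 9 h 51 min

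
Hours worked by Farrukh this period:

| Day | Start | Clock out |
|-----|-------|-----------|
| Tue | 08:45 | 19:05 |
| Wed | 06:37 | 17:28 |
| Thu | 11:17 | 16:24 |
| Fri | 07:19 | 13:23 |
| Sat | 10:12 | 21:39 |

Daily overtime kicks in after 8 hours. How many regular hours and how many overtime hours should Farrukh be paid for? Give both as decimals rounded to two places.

Tue: 08:45–19:05 = 10 h 20 min
Wed: 06:37–17:28 = 10 h 51 min
Thu: 11:17–16:24 = 5 h 7 min
Fri: 07:19–13:23 = 6 h 4 min
Sat: 10:12–21:39 = 11 h 27 min
Tue reg 8 h 0 min / OT 2 h 20 min; Wed reg 8 h 0 min / OT 2 h 51 min; Thu reg 5 h 7 min / OT 0 h 0 min; Fri reg 6 h 4 min / OT 0 h 0 min; Sat reg 8 h 0 min / OT 3 h 27 min.
Totals: regular 35 h 11 min, overtime 8 h 38 min.

Regular 35.18 hours, overtime 8.63 hours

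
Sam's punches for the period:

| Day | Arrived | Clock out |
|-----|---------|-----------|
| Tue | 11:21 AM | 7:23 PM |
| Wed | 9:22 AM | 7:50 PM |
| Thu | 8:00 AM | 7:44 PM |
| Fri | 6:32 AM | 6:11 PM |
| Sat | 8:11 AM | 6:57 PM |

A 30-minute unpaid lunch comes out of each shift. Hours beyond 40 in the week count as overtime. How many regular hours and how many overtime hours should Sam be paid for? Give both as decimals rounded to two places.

Regular 40.00 hours, overtime 10.15 hours

Tue: 11:21 AM–7:23 PM = 8 h 2 min; less 30 min break → 7 h 32 min
Wed: 9:22 AM–7:50 PM = 10 h 28 min; less 30 min break → 9 h 58 min
Thu: 8:00 AM–7:44 PM = 11 h 44 min; less 30 min break → 11 h 14 min
Fri: 6:32 AM–6:11 PM = 11 h 39 min; less 30 min break → 11 h 9 min
Sat: 8:11 AM–6:57 PM = 10 h 46 min; less 30 min break → 10 h 16 min
Total worked: 50 h 9 min = 50.15 h.
Threshold 40 h → overtime 10 h 9 min, regular 40 h 0 min.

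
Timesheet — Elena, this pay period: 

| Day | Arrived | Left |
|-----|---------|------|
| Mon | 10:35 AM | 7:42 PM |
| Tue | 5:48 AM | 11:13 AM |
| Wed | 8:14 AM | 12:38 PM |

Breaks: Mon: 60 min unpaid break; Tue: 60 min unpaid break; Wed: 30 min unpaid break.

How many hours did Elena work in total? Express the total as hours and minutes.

Mon: 10:35 AM–7:42 PM = 9 h 7 min; less 60 min break → 8 h 7 min
Tue: 5:48 AM–11:13 AM = 5 h 25 min; less 60 min break → 4 h 25 min
Wed: 8:14 AM–12:38 PM = 4 h 24 min; less 30 min break → 3 h 54 min
Total: 8 h 7 min + 4 h 25 min + 3 h 54 min = 16 h 26 min.

16 h 26 min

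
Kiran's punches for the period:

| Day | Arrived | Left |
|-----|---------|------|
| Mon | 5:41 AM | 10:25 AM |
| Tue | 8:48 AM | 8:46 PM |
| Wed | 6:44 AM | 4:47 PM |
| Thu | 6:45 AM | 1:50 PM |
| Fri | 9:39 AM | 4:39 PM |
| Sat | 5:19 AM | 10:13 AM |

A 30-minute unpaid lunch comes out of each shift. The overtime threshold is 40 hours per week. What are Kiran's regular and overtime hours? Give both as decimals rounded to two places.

Regular 40.00 hours, overtime 2.73 hours

Mon: 5:41 AM–10:25 AM = 4 h 44 min; less 30 min break → 4 h 14 min
Tue: 8:48 AM–8:46 PM = 11 h 58 min; less 30 min break → 11 h 28 min
Wed: 6:44 AM–4:47 PM = 10 h 3 min; less 30 min break → 9 h 33 min
Thu: 6:45 AM–1:50 PM = 7 h 5 min; less 30 min break → 6 h 35 min
Fri: 9:39 AM–4:39 PM = 7 h 0 min; less 30 min break → 6 h 30 min
Sat: 5:19 AM–10:13 AM = 4 h 54 min; less 30 min break → 4 h 24 min
Total worked: 42 h 44 min = 42.73 h.
Threshold 40 h → overtime 2 h 44 min, regular 40 h 0 min.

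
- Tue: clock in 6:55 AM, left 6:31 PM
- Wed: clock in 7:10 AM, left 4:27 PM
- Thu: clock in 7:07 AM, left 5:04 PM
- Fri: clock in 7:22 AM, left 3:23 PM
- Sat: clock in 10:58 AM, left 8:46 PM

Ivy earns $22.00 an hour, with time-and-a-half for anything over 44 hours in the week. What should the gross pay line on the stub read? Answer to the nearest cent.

$1121.45

Tue: 6:55 AM–6:31 PM = 11 h 36 min
Wed: 7:10 AM–4:27 PM = 9 h 17 min
Thu: 7:07 AM–5:04 PM = 9 h 57 min
Fri: 7:22 AM–3:23 PM = 8 h 1 min
Sat: 10:58 AM–8:46 PM = 9 h 48 min
Total worked: 48 h 39 min = 2919 min.
Regular 44 h 0 min = 2640 min at $22.00/h; overtime 4 h 39 min = 279 min at $33.00/h.
Pay = (2640 × $22.00 + 279 × $33.00) ÷ 60 = $1121.45.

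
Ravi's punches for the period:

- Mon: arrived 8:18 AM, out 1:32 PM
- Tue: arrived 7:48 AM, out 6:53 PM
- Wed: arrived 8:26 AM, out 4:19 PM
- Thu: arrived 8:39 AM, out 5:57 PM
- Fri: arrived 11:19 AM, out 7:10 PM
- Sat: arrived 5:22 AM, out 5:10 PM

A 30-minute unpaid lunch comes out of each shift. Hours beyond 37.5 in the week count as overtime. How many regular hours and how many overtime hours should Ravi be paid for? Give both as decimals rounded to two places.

Regular 37.50 hours, overtime 12.65 hours

Mon: 8:18 AM–1:32 PM = 5 h 14 min; less 30 min break → 4 h 44 min
Tue: 7:48 AM–6:53 PM = 11 h 5 min; less 30 min break → 10 h 35 min
Wed: 8:26 AM–4:19 PM = 7 h 53 min; less 30 min break → 7 h 23 min
Thu: 8:39 AM–5:57 PM = 9 h 18 min; less 30 min break → 8 h 48 min
Fri: 11:19 AM–7:10 PM = 7 h 51 min; less 30 min break → 7 h 21 min
Sat: 5:22 AM–5:10 PM = 11 h 48 min; less 30 min break → 11 h 18 min
Total worked: 50 h 9 min = 50.15 h.
Threshold 37.5 h → overtime 12 h 39 min, regular 37 h 30 min.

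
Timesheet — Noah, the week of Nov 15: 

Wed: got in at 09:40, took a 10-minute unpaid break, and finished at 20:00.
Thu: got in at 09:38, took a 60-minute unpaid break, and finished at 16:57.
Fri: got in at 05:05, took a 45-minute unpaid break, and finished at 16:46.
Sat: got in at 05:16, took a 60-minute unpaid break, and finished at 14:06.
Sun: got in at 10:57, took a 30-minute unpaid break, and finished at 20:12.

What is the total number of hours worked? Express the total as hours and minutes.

44 h 0 min

Wed: 09:40–20:00 = 10 h 20 min; less 10 min break → 10 h 10 min
Thu: 09:38–16:57 = 7 h 19 min; less 60 min break → 6 h 19 min
Fri: 05:05–16:46 = 11 h 41 min; less 45 min break → 10 h 56 min
Sat: 05:16–14:06 = 8 h 50 min; less 60 min break → 7 h 50 min
Sun: 10:57–20:12 = 9 h 15 min; less 30 min break → 8 h 45 min
Total: 10 h 10 min + 6 h 19 min + 10 h 56 min + 7 h 50 min + 8 h 45 min = 44 h 0 min.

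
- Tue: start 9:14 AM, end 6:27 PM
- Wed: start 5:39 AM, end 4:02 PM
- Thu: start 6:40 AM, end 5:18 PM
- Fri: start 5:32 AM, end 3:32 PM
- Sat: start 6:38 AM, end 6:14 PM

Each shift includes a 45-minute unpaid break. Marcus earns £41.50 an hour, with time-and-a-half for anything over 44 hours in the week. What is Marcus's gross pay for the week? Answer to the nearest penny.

£2080.19

Tue: 9:14 AM–6:27 PM = 9 h 13 min; less 45 min break → 8 h 28 min
Wed: 5:39 AM–4:02 PM = 10 h 23 min; less 45 min break → 9 h 38 min
Thu: 6:40 AM–5:18 PM = 10 h 38 min; less 45 min break → 9 h 53 min
Fri: 5:32 AM–3:32 PM = 10 h 0 min; less 45 min break → 9 h 15 min
Sat: 6:38 AM–6:14 PM = 11 h 36 min; less 45 min break → 10 h 51 min
Total worked: 48 h 5 min = 2885 min.
Regular 44 h 0 min = 2640 min at £41.50/h; overtime 4 h 5 min = 245 min at £62.25/h.
Pay = (2640 × £41.50 + 245 × £62.25) ÷ 60 = £2080.19.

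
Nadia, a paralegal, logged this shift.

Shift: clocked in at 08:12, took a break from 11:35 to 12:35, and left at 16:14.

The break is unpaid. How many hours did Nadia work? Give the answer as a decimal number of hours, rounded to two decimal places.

7.03 hours

Shift: 08:12–16:14 = 8 h 2 min; less 60 min break → 7 h 2 min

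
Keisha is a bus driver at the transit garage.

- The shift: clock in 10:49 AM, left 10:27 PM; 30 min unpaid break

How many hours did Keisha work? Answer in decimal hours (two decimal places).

The shift: 10:49 AM–10:27 PM = 11 h 38 min; less 30 min break → 11 h 8 min

11.13 hours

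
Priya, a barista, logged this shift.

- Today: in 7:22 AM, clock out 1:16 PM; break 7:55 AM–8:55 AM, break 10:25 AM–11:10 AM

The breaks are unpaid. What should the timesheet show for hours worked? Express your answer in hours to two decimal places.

4.15 hours

Today: 7:22 AM–1:16 PM = 5 h 54 min; less 105 min break → 4 h 9 min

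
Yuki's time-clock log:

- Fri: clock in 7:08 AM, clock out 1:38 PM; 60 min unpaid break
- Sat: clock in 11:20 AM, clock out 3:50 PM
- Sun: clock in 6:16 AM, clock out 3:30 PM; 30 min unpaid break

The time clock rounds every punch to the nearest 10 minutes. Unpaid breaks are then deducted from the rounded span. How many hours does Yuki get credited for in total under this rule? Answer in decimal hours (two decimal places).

18.67 hours

Fri: in 7:08 AM→7:10 AM, out 1:38 PM→1:40 PM; 6 h 30 min − 60 min = 5 h 30 min
Sat: in 11:20 AM→11:20 AM, out 3:50 PM→3:50 PM; 4 h 30 min
Sun: in 6:16 AM→6:20 AM, out 3:30 PM→3:30 PM; 9 h 10 min − 30 min = 8 h 40 min
Total credited: 18 h 40 min.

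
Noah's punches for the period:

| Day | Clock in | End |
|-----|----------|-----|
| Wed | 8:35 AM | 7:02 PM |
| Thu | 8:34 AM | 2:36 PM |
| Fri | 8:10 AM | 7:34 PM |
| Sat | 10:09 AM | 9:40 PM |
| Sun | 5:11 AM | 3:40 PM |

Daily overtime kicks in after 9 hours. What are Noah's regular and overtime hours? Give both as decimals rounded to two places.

Wed: 8:35 AM–7:02 PM = 10 h 27 min
Thu: 8:34 AM–2:36 PM = 6 h 2 min
Fri: 8:10 AM–7:34 PM = 11 h 24 min
Sat: 10:09 AM–9:40 PM = 11 h 31 min
Sun: 5:11 AM–3:40 PM = 10 h 29 min
Wed reg 9 h 0 min / OT 1 h 27 min; Thu reg 6 h 2 min / OT 0 h 0 min; Fri reg 9 h 0 min / OT 2 h 24 min; Sat reg 9 h 0 min / OT 2 h 31 min; Sun reg 9 h 0 min / OT 1 h 29 min.
Totals: regular 42 h 2 min, overtime 7 h 51 min.

Regular 42.03 hours, overtime 7.85 hours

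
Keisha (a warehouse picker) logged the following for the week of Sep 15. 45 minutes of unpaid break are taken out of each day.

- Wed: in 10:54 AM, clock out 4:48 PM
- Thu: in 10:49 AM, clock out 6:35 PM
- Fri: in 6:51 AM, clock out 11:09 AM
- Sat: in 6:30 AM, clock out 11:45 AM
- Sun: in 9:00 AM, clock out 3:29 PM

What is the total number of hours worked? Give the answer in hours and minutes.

Wed: 10:54 AM–4:48 PM = 5 h 54 min; less 45 min break → 5 h 9 min
Thu: 10:49 AM–6:35 PM = 7 h 46 min; less 45 min break → 7 h 1 min
Fri: 6:51 AM–11:09 AM = 4 h 18 min; less 45 min break → 3 h 33 min
Sat: 6:30 AM–11:45 AM = 5 h 15 min; less 45 min break → 4 h 30 min
Sun: 9:00 AM–3:29 PM = 6 h 29 min; less 45 min break → 5 h 44 min
Total: 5 h 9 min + 7 h 1 min + 3 h 33 min + 4 h 30 min + 5 h 44 min = 25 h 57 min.

25 h 57 min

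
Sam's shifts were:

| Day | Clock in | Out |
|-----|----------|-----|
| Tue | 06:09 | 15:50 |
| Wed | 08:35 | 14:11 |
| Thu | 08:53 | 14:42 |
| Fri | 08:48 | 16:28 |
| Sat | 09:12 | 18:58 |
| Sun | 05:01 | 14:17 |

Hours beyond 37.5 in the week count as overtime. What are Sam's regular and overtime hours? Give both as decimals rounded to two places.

Tue: 06:09–15:50 = 9 h 41 min
Wed: 08:35–14:11 = 5 h 36 min
Thu: 08:53–14:42 = 5 h 49 min
Fri: 08:48–16:28 = 7 h 40 min
Sat: 09:12–18:58 = 9 h 46 min
Sun: 05:01–14:17 = 9 h 16 min
Total worked: 47 h 48 min = 47.80 h.
Threshold 37.5 h → overtime 10 h 18 min, regular 37 h 30 min.

Regular 37.50 hours, overtime 10.30 hours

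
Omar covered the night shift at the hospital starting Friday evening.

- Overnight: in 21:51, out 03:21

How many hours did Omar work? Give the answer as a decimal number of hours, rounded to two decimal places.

Overnight: 21:51 → midnight = 2 h 9 min; midnight → 03:21 = 3 h 21 min; span 5 h 30 min

5.50 hours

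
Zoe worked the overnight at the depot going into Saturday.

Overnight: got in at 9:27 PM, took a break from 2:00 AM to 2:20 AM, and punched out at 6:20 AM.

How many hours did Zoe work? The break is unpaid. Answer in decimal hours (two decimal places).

Overnight: 9:27 PM → midnight = 2 h 33 min; midnight → 6:20 AM = 6 h 20 min; span 8 h 53 min; less 20 min break → 8 h 33 min

8.55 hours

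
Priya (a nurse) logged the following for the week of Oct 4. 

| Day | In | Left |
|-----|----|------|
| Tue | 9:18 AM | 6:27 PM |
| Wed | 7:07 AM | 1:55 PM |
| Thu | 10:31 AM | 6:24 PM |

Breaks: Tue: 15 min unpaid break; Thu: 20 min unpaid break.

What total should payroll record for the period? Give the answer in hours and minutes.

Tue: 9:18 AM–6:27 PM = 9 h 9 min; less 15 min break → 8 h 54 min
Wed: 7:07 AM–1:55 PM = 6 h 48 min
Thu: 10:31 AM–6:24 PM = 7 h 53 min; less 20 min break → 7 h 33 min
Total: 8 h 54 min + 6 h 48 min + 7 h 33 min = 23 h 15 min.

23 h 15 min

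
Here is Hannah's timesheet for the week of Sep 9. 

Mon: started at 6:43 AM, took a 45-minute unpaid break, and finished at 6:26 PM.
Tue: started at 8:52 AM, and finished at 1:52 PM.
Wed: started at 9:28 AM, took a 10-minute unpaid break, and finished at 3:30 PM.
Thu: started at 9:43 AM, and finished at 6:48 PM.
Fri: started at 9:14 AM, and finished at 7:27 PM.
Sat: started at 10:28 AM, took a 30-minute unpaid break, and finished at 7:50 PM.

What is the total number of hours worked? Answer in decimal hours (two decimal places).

50.00 hours

Mon: 6:43 AM–6:26 PM = 11 h 43 min; less 45 min break → 10 h 58 min
Tue: 8:52 AM–1:52 PM = 5 h 0 min
Wed: 9:28 AM–3:30 PM = 6 h 2 min; less 10 min break → 5 h 52 min
Thu: 9:43 AM–6:48 PM = 9 h 5 min
Fri: 9:14 AM–7:27 PM = 10 h 13 min
Sat: 10:28 AM–7:50 PM = 9 h 22 min; less 30 min break → 8 h 52 min
Total: 10 h 58 min + 5 h 0 min + 5 h 52 min + 9 h 5 min + 10 h 13 min + 8 h 52 min = 50 h 0 min.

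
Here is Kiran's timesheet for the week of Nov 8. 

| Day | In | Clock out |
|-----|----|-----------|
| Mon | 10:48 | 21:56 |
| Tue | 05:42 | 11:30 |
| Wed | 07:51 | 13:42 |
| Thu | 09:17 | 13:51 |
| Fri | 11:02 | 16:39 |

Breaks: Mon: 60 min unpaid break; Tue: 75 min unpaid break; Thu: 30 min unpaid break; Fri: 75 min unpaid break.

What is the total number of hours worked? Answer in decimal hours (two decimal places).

28.97 hours

Mon: 10:48–21:56 = 11 h 8 min; less 60 min break → 10 h 8 min
Tue: 05:42–11:30 = 5 h 48 min; less 75 min break → 4 h 33 min
Wed: 07:51–13:42 = 5 h 51 min
Thu: 09:17–13:51 = 4 h 34 min; less 30 min break → 4 h 4 min
Fri: 11:02–16:39 = 5 h 37 min; less 75 min break → 4 h 22 min
Total: 10 h 8 min + 4 h 33 min + 5 h 51 min + 4 h 4 min + 4 h 22 min = 28 h 58 min.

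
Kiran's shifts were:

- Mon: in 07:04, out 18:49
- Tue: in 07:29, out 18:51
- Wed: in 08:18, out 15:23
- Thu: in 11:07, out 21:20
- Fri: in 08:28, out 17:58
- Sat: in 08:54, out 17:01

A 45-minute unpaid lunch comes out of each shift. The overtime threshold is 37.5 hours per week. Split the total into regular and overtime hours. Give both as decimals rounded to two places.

Mon: 07:04–18:49 = 11 h 45 min; less 45 min break → 11 h 0 min
Tue: 07:29–18:51 = 11 h 22 min; less 45 min break → 10 h 37 min
Wed: 08:18–15:23 = 7 h 5 min; less 45 min break → 6 h 20 min
Thu: 11:07–21:20 = 10 h 13 min; less 45 min break → 9 h 28 min
Fri: 08:28–17:58 = 9 h 30 min; less 45 min break → 8 h 45 min
Sat: 08:54–17:01 = 8 h 7 min; less 45 min break → 7 h 22 min
Total worked: 53 h 32 min = 53.53 h.
Threshold 37.5 h → overtime 16 h 2 min, regular 37 h 30 min.

Regular 37.50 hours, overtime 16.03 hours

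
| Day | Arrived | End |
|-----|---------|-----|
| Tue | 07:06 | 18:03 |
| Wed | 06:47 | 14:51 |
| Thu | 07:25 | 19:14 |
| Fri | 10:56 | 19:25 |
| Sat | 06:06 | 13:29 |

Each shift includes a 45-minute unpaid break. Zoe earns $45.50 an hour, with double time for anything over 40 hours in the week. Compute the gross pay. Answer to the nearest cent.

$2088.45

Tue: 07:06–18:03 = 10 h 57 min; less 45 min break → 10 h 12 min
Wed: 06:47–14:51 = 8 h 4 min; less 45 min break → 7 h 19 min
Thu: 07:25–19:14 = 11 h 49 min; less 45 min break → 11 h 4 min
Fri: 10:56–19:25 = 8 h 29 min; less 45 min break → 7 h 44 min
Sat: 06:06–13:29 = 7 h 23 min; less 45 min break → 6 h 38 min
Total worked: 42 h 57 min = 2577 min.
Regular 40 h 0 min = 2400 min at $45.50/h; overtime 2 h 57 min = 177 min at $91.00/h.
Pay = (2400 × $45.50 + 177 × $91.00) ÷ 60 = $2088.45.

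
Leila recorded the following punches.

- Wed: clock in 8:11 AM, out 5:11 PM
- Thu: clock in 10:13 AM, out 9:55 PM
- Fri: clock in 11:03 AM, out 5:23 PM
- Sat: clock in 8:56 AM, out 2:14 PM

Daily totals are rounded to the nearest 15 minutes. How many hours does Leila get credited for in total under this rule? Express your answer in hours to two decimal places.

Wed: 8:11 AM–5:11 PM = 9 h 0 min → rounds to 9 h 0 min
Thu: 10:13 AM–9:55 PM = 11 h 42 min → rounds to 11 h 45 min
Fri: 11:03 AM–5:23 PM = 6 h 20 min → rounds to 6 h 15 min
Sat: 8:56 AM–2:14 PM = 5 h 18 min → rounds to 5 h 15 min
Total credited: 32 h 15 min.

32.25 hours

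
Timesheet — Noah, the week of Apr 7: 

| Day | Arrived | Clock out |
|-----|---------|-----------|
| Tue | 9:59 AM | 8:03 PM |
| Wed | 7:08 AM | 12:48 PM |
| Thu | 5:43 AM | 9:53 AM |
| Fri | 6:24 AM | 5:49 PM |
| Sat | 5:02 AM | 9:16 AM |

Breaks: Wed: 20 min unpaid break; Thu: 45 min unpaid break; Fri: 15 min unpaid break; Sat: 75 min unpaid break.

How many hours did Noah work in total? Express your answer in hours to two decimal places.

Tue: 9:59 AM–8:03 PM = 10 h 4 min
Wed: 7:08 AM–12:48 PM = 5 h 40 min; less 20 min break → 5 h 20 min
Thu: 5:43 AM–9:53 AM = 4 h 10 min; less 45 min break → 3 h 25 min
Fri: 6:24 AM–5:49 PM = 11 h 25 min; less 15 min break → 11 h 10 min
Sat: 5:02 AM–9:16 AM = 4 h 14 min; less 75 min break → 2 h 59 min
Total: 10 h 4 min + 5 h 20 min + 3 h 25 min + 11 h 10 min + 2 h 59 min = 32 h 58 min.

32.97 hours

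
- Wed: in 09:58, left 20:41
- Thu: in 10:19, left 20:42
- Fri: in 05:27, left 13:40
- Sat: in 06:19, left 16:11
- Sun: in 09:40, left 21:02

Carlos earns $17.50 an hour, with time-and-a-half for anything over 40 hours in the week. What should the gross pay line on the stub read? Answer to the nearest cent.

Wed: 09:58–20:41 = 10 h 43 min
Thu: 10:19–20:42 = 10 h 23 min
Fri: 05:27–13:40 = 8 h 13 min
Sat: 06:19–16:11 = 9 h 52 min
Sun: 09:40–21:02 = 11 h 22 min
Total worked: 50 h 33 min = 3033 min.
Regular 40 h 0 min = 2400 min at $17.50/h; overtime 10 h 33 min = 633 min at $26.25/h.
Pay = (2400 × $17.50 + 633 × $26.25) ÷ 60 = $976.94.

$976.94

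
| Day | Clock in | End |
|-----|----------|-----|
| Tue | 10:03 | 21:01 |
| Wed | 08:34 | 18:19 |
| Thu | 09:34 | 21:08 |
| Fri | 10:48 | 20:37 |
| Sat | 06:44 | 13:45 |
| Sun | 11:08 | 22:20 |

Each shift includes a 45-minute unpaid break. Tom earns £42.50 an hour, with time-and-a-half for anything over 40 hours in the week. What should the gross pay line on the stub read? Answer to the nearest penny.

£2708.31

Tue: 10:03–21:01 = 10 h 58 min; less 45 min break → 10 h 13 min
Wed: 08:34–18:19 = 9 h 45 min; less 45 min break → 9 h 0 min
Thu: 09:34–21:08 = 11 h 34 min; less 45 min break → 10 h 49 min
Fri: 10:48–20:37 = 9 h 49 min; less 45 min break → 9 h 4 min
Sat: 06:44–13:45 = 7 h 1 min; less 45 min break → 6 h 16 min
Sun: 11:08–22:20 = 11 h 12 min; less 45 min break → 10 h 27 min
Total worked: 55 h 49 min = 3349 min.
Regular 40 h 0 min = 2400 min at £42.50/h; overtime 15 h 49 min = 949 min at £63.75/h.
Pay = (2400 × £42.50 + 949 × £63.75) ÷ 60 = £2708.31.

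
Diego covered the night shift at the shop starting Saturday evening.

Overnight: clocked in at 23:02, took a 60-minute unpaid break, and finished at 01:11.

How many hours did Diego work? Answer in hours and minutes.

1 h 9 min

Overnight: 23:02 → midnight = 0 h 58 min; midnight → 01:11 = 1 h 11 min; span 2 h 9 min; less 60 min break → 1 h 9 min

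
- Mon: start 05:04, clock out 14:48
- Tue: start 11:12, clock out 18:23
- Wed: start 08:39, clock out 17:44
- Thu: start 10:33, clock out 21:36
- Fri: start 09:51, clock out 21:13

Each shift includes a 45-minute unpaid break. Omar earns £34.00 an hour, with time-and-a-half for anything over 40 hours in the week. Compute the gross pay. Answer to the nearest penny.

£1598.00

Mon: 05:04–14:48 = 9 h 44 min; less 45 min break → 8 h 59 min
Tue: 11:12–18:23 = 7 h 11 min; less 45 min break → 6 h 26 min
Wed: 08:39–17:44 = 9 h 5 min; less 45 min break → 8 h 20 min
Thu: 10:33–21:36 = 11 h 3 min; less 45 min break → 10 h 18 min
Fri: 09:51–21:13 = 11 h 22 min; less 45 min break → 10 h 37 min
Total worked: 44 h 40 min = 2680 min.
Regular 40 h 0 min = 2400 min at £34.00/h; overtime 4 h 40 min = 280 min at £51.00/h.
Pay = (2400 × £34.00 + 280 × £51.00) ÷ 60 = £1598.00.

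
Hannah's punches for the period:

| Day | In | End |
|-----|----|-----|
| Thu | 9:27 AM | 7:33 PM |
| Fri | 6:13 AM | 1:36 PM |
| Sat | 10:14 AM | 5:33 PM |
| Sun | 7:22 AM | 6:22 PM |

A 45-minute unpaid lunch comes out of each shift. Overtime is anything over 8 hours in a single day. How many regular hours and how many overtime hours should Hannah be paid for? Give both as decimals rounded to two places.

Regular 29.20 hours, overtime 3.60 hours

Thu: 9:27 AM–7:33 PM = 10 h 6 min; less 45 min break → 9 h 21 min
Fri: 6:13 AM–1:36 PM = 7 h 23 min; less 45 min break → 6 h 38 min
Sat: 10:14 AM–5:33 PM = 7 h 19 min; less 45 min break → 6 h 34 min
Sun: 7:22 AM–6:22 PM = 11 h 0 min; less 45 min break → 10 h 15 min
Thu reg 8 h 0 min / OT 1 h 21 min; Fri reg 6 h 38 min / OT 0 h 0 min; Sat reg 6 h 34 min / OT 0 h 0 min; Sun reg 8 h 0 min / OT 2 h 15 min.
Totals: regular 29 h 12 min, overtime 3 h 36 min.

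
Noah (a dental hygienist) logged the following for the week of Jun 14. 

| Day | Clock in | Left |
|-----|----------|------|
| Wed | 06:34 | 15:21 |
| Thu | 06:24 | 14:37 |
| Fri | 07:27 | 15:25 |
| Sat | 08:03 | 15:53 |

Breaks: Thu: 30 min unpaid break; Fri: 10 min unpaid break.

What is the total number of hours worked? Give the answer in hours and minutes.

32 h 8 min

Wed: 06:34–15:21 = 8 h 47 min
Thu: 06:24–14:37 = 8 h 13 min; less 30 min break → 7 h 43 min
Fri: 07:27–15:25 = 7 h 58 min; less 10 min break → 7 h 48 min
Sat: 08:03–15:53 = 7 h 50 min
Total: 8 h 47 min + 7 h 43 min + 7 h 48 min + 7 h 50 min = 32 h 8 min.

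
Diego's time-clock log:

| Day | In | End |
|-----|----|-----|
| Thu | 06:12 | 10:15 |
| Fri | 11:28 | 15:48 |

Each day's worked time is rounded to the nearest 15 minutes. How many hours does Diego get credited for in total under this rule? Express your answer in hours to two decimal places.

Thu: 06:12–10:15 = 4 h 3 min → rounds to 4 h 0 min
Fri: 11:28–15:48 = 4 h 20 min → rounds to 4 h 15 min
Total credited: 8 h 15 min.

8.25 hours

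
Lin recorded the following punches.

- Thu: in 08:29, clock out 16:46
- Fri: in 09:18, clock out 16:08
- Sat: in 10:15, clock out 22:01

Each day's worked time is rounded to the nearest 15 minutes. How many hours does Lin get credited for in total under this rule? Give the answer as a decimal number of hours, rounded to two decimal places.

26.75 hours

Thu: 08:29–16:46 = 8 h 17 min → rounds to 8 h 15 min
Fri: 09:18–16:08 = 6 h 50 min → rounds to 6 h 45 min
Sat: 10:15–22:01 = 11 h 46 min → rounds to 11 h 45 min
Total credited: 26 h 45 min.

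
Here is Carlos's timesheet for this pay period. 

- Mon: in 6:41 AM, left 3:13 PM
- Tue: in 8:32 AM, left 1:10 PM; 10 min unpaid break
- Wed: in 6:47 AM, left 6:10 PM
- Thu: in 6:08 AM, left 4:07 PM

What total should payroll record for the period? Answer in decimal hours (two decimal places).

Mon: 6:41 AM–3:13 PM = 8 h 32 min
Tue: 8:32 AM–1:10 PM = 4 h 38 min; less 10 min break → 4 h 28 min
Wed: 6:47 AM–6:10 PM = 11 h 23 min
Thu: 6:08 AM–4:07 PM = 9 h 59 min
Total: 8 h 32 min + 4 h 28 min + 11 h 23 min + 9 h 59 min = 34 h 22 min.

34.37 hours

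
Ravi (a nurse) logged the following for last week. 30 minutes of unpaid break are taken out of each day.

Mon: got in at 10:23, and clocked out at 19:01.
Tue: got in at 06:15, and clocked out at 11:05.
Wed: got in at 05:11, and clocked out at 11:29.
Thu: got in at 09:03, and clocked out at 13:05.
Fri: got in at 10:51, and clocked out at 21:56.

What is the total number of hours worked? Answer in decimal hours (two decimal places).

Mon: 10:23–19:01 = 8 h 38 min; less 30 min break → 8 h 8 min
Tue: 06:15–11:05 = 4 h 50 min; less 30 min break → 4 h 20 min
Wed: 05:11–11:29 = 6 h 18 min; less 30 min break → 5 h 48 min
Thu: 09:03–13:05 = 4 h 2 min; less 30 min break → 3 h 32 min
Fri: 10:51–21:56 = 11 h 5 min; less 30 min break → 10 h 35 min
Total: 8 h 8 min + 4 h 20 min + 5 h 48 min + 3 h 32 min + 10 h 35 min = 32 h 23 min.

32.38 hours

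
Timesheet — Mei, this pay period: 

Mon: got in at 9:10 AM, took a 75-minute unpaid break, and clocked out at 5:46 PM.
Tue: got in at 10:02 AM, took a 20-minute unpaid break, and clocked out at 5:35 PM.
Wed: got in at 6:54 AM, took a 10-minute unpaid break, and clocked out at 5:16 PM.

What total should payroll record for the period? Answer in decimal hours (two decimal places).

Mon: 9:10 AM–5:46 PM = 8 h 36 min; less 75 min break → 7 h 21 min
Tue: 10:02 AM–5:35 PM = 7 h 33 min; less 20 min break → 7 h 13 min
Wed: 6:54 AM–5:16 PM = 10 h 22 min; less 10 min break → 10 h 12 min
Total: 7 h 21 min + 7 h 13 min + 10 h 12 min = 24 h 46 min.

24.77 hours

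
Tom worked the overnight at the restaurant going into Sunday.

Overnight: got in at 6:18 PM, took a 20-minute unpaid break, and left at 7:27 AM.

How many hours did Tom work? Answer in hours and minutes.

12 h 49 min

Overnight: 6:18 PM → midnight = 5 h 42 min; midnight → 7:27 AM = 7 h 27 min; span 13 h 9 min; less 20 min break → 12 h 49 min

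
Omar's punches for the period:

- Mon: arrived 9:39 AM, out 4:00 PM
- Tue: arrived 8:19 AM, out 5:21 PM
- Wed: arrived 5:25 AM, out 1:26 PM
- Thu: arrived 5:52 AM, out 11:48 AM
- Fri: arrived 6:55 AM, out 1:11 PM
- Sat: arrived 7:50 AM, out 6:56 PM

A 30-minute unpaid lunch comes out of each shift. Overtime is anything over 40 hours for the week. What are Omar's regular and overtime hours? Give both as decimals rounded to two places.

Regular 40.00 hours, overtime 3.70 hours

Mon: 9:39 AM–4:00 PM = 6 h 21 min; less 30 min break → 5 h 51 min
Tue: 8:19 AM–5:21 PM = 9 h 2 min; less 30 min break → 8 h 32 min
Wed: 5:25 AM–1:26 PM = 8 h 1 min; less 30 min break → 7 h 31 min
Thu: 5:52 AM–11:48 AM = 5 h 56 min; less 30 min break → 5 h 26 min
Fri: 6:55 AM–1:11 PM = 6 h 16 min; less 30 min break → 5 h 46 min
Sat: 7:50 AM–6:56 PM = 11 h 6 min; less 30 min break → 10 h 36 min
Total worked: 43 h 42 min = 43.70 h.
Threshold 40 h → overtime 3 h 42 min, regular 40 h 0 min.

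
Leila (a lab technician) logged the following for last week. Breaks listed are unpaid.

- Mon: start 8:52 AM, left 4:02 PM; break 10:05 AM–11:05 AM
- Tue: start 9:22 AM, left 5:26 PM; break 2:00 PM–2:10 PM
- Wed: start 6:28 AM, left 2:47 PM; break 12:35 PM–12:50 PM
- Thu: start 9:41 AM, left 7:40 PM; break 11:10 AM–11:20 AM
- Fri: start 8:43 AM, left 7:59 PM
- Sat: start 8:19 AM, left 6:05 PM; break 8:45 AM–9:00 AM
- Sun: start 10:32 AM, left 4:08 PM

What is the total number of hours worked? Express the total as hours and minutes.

58 h 20 min

Mon: 8:52 AM–4:02 PM = 7 h 10 min; less 60 min break → 6 h 10 min
Tue: 9:22 AM–5:26 PM = 8 h 4 min; less 10 min break → 7 h 54 min
Wed: 6:28 AM–2:47 PM = 8 h 19 min; less 15 min break → 8 h 4 min
Thu: 9:41 AM–7:40 PM = 9 h 59 min; less 10 min break → 9 h 49 min
Fri: 8:43 AM–7:59 PM = 11 h 16 min
Sat: 8:19 AM–6:05 PM = 9 h 46 min; less 15 min break → 9 h 31 min
Sun: 10:32 AM–4:08 PM = 5 h 36 min
Total: 6 h 10 min + 7 h 54 min + 8 h 4 min + 9 h 49 min + 11 h 16 min + 9 h 31 min + 5 h 36 min = 58 h 20 min.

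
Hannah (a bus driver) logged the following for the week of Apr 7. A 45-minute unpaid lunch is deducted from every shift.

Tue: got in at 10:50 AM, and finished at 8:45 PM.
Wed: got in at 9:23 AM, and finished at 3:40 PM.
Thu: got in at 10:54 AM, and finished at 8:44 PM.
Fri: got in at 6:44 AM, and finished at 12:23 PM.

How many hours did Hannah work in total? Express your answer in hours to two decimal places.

28.68 hours

Tue: 10:50 AM–8:45 PM = 9 h 55 min; less 45 min break → 9 h 10 min
Wed: 9:23 AM–3:40 PM = 6 h 17 min; less 45 min break → 5 h 32 min
Thu: 10:54 AM–8:44 PM = 9 h 50 min; less 45 min break → 9 h 5 min
Fri: 6:44 AM–12:23 PM = 5 h 39 min; less 45 min break → 4 h 54 min
Total: 9 h 10 min + 5 h 32 min + 9 h 5 min + 4 h 54 min = 28 h 41 min.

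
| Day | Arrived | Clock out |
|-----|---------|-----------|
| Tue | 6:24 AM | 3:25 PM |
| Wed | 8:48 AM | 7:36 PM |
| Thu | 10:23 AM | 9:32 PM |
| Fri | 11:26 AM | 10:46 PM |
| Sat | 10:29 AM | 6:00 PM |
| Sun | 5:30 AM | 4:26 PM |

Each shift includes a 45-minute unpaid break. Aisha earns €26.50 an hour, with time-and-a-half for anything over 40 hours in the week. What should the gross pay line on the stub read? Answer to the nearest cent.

Tue: 6:24 AM–3:25 PM = 9 h 1 min; less 45 min break → 8 h 16 min
Wed: 8:48 AM–7:36 PM = 10 h 48 min; less 45 min break → 10 h 3 min
Thu: 10:23 AM–9:32 PM = 11 h 9 min; less 45 min break → 10 h 24 min
Fri: 11:26 AM–10:46 PM = 11 h 20 min; less 45 min break → 10 h 35 min
Sat: 10:29 AM–6:00 PM = 7 h 31 min; less 45 min break → 6 h 46 min
Sun: 5:30 AM–4:26 PM = 10 h 56 min; less 45 min break → 10 h 11 min
Total worked: 56 h 15 min = 3375 min.
Regular 40 h 0 min = 2400 min at €26.50/h; overtime 16 h 15 min = 975 min at €39.75/h.
Pay = (2400 × €26.50 + 975 × €39.75) ÷ 60 = €1705.94.

€1705.94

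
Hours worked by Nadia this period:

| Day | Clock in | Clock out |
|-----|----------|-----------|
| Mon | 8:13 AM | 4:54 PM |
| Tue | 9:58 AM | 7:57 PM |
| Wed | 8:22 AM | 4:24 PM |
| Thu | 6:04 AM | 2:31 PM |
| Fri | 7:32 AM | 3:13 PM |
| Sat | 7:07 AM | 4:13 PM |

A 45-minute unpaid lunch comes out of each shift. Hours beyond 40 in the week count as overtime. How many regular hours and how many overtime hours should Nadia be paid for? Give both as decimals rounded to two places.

Mon: 8:13 AM–4:54 PM = 8 h 41 min; less 45 min break → 7 h 56 min
Tue: 9:58 AM–7:57 PM = 9 h 59 min; less 45 min break → 9 h 14 min
Wed: 8:22 AM–4:24 PM = 8 h 2 min; less 45 min break → 7 h 17 min
Thu: 6:04 AM–2:31 PM = 8 h 27 min; less 45 min break → 7 h 42 min
Fri: 7:32 AM–3:13 PM = 7 h 41 min; less 45 min break → 6 h 56 min
Sat: 7:07 AM–4:13 PM = 9 h 6 min; less 45 min break → 8 h 21 min
Total worked: 47 h 26 min = 47.43 h.
Threshold 40 h → overtime 7 h 26 min, regular 40 h 0 min.

Regular 40.00 hours, overtime 7.43 hours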